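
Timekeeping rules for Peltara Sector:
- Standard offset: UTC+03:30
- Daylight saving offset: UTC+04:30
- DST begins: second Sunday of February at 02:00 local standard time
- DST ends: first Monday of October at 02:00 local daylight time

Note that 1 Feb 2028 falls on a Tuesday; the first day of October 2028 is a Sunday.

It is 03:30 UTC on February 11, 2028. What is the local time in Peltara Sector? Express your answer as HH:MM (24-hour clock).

07:00

1 February 2028 is a Tuesday, so the first Sunday is February 6 and the second is February 13.
1 October 2028 is a Sunday, so the first Monday is October 2.
At the standard offset (UTC+03:30), 03:30 UTC + 3h30m = 07:00 Peltara Sector standard time.
The standard-time date in Peltara Sector, February 11, 2028, is outside the daylight-saving period (13 February – 2 October), so Peltara Sector is on standard time, UTC+03:30.
03:30 UTC + 3h30m = 07:00 local.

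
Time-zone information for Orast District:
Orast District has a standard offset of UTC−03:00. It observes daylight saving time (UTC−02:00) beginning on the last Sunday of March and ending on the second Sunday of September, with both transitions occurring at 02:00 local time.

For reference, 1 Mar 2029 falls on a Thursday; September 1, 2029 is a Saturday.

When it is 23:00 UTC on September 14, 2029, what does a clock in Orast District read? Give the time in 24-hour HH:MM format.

20:00

1 March 2029 is a Thursday, so Sundays fall on 4, 11, 18, 25; the last is March 25.
1 September 2029 is a Saturday, so the first Sunday is September 2 and the second is September 9.
At the standard offset (UTC−03:00), 23:00 UTC − 3h = 20:00 Orast District standard time.
The standard-time date in Orast District, September 14, 2029, does not fall between 25 March and 9 September, so daylight saving is not in effect and Orast District is at UTC−03:00.
23:00 UTC − 3h = 20:00 local.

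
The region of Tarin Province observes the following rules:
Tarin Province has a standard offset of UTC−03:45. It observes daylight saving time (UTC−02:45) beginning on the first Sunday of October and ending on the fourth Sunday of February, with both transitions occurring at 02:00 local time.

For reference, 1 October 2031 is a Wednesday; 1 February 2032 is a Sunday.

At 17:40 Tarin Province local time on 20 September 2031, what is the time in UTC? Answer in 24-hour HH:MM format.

1 October 2031 is a Wednesday, so the first Sunday is October 5.
1 February 2032 is a Sunday, so the first Sunday is February 1 and the fourth is February 22.
20 September 2031 does not fall between 5 October 2031 and 22 February 2032, so daylight saving is not in effect and Tarin Province is at UTC−03:45.
17:40 local + 3h45m = 21:25 UTC.

21:25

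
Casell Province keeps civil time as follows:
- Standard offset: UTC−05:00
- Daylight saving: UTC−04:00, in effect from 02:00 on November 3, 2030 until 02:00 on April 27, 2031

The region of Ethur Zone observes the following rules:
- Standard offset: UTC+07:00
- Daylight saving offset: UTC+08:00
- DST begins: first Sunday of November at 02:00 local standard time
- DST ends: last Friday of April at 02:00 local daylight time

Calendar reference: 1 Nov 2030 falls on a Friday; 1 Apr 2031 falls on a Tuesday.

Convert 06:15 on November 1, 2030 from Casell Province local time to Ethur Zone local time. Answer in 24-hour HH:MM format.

18:15

November 1, 2030 does not fall between 3 November 2030 and 27 April 2031, so daylight saving is not in effect and Casell Province is at UTC−05:00.
06:15 Casell Province + 5h = 11:15 UTC.
1 November 2030 is a Friday, so the first Sunday is November 3.
1 April 2031 is a Tuesday, so Fridays fall on 4, 11, 18, 25; the last is April 25.
At the standard offset (UTC+07:00), 11:15 UTC + 7h = 18:15 Ethur Zone standard time.
The standard-time date in Ethur Zone, November 1, 2030, does not fall between 3 November 2030 and 25 April 2031, so daylight saving is not in effect and Ethur Zone is at UTC+07:00.
11:15 UTC + 7h = 18:15 Ethur Zone.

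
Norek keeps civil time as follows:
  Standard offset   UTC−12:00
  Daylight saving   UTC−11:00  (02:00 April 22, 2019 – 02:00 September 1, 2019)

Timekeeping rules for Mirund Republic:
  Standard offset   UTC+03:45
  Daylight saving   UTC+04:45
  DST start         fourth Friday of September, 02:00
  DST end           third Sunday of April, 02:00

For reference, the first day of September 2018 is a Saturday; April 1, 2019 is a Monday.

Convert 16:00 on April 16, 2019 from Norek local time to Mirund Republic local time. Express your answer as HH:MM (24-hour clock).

Daylight saving runs 22 April – 1 September; April 16, 2019 is outside that window, so Norek is on standard time at UTC−12:00.
16:00 Norek + 12h = 04:00 UTC (rolling into the next day, 17 April 2019).
1 September 2018 is a Saturday, so the first Friday is September 7 and the fourth is September 28.
1 April 2019 is a Monday, so the first Sunday is April 7 and the third is April 21.
At the standard offset (UTC+03:45), 04:00 UTC + 3h45m = 07:45 Mirund Republic standard time.
The standard-time date in Mirund Republic, April 17, 2019, lies within the daylight-saving period (28 September 2018 – 21 April 2019), so Mirund Republic is on daylight time, UTC+04:45.
04:00 UTC + 4h45m = 08:45 Mirund Republic.

08:45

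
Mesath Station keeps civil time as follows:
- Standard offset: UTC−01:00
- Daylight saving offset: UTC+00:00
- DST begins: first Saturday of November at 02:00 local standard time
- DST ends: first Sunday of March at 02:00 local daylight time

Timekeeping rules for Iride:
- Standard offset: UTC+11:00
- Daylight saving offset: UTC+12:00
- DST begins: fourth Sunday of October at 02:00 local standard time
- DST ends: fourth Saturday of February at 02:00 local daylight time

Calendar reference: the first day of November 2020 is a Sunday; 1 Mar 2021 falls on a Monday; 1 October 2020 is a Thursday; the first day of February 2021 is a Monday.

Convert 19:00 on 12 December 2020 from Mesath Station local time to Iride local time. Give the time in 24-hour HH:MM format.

07:00

1 November 2020 is a Sunday, so the first Saturday is November 7.
1 March 2021 is a Monday, so the first Sunday is March 7.
Daylight saving runs 7 November 2020 – 7 March 2021; 12 December 2020 is inside that window, so Mesath Station is at UTC+00:00.
19:00 Mesath Station − 0h = 19:00 UTC.
1 October 2020 is a Thursday, so the first Sunday is October 4 and the fourth is October 25.
1 February 2021 is a Monday, so the first Saturday is February 6 and the fourth is February 27.
At the standard offset (UTC+11:00), 19:00 UTC + 11h = 06:00 Iride standard time (rolling into the next day, 13 December 2020).
The standard-time date in Iride, 13 December 2020, falls between 25 October 2020 and 27 February 2021, so daylight saving is in effect and Iride is at UTC+12:00.
19:00 UTC + 12h = 07:00 Iride (rolling into the next day, 13 December 2020).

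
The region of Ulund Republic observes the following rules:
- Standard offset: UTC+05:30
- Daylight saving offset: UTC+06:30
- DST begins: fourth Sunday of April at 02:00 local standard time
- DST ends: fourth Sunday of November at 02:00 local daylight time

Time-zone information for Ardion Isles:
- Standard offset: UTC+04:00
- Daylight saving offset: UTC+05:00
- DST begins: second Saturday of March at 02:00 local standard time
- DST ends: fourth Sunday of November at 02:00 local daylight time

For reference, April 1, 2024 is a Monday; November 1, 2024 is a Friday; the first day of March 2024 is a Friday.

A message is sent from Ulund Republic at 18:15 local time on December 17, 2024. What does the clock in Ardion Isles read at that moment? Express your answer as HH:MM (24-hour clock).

16:45

1 April 2024 is a Monday, so the first Sunday is April 7 and the fourth is April 28.
1 November 2024 is a Friday, so the first Sunday is November 3 and the fourth is November 24.
Daylight saving runs 28 April – 24 November; December 17, 2024 is outside that window, so Ulund Republic is on standard time at UTC+05:30.
18:15 Ulund Republic − 5h30m = 12:45 UTC.
1 March 2024 is a Friday, so the first Saturday is March 2 and the second is March 9.
1 November 2024 is a Friday, so the first Sunday is November 3 and the fourth is November 24.
At the standard offset (UTC+04:00), 12:45 UTC + 4h = 16:45 Ardion Isles standard time.
Daylight saving runs 9 March – 24 November; the standard-time date in Ardion Isles, December 17, 2024, is outside that window, so Ardion Isles is on standard time at UTC+04:00.
12:45 UTC + 4h = 16:45 Ardion Isles.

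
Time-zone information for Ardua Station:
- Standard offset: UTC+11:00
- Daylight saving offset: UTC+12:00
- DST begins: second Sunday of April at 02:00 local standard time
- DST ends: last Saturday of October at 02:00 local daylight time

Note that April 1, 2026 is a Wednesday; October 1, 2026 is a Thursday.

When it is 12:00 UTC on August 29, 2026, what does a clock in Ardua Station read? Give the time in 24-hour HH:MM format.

1 April 2026 is a Wednesday, so the first Sunday is April 5 and the second is April 12.
1 October 2026 is a Thursday, so Saturdays fall on 3, 10, 17, 24, 31; the last is October 31.
At the standard offset (UTC+11:00), 12:00 UTC + 11h = 23:00 Ardua Station standard time.
The standard-time date in Ardua Station, August 29, 2026, lies within the daylight-saving period (12 April – 31 October), so Ardua Station is on daylight time, UTC+12:00.
12:00 UTC + 12h = 00:00 local (rolling into the next day, 30 August 2026).

00:00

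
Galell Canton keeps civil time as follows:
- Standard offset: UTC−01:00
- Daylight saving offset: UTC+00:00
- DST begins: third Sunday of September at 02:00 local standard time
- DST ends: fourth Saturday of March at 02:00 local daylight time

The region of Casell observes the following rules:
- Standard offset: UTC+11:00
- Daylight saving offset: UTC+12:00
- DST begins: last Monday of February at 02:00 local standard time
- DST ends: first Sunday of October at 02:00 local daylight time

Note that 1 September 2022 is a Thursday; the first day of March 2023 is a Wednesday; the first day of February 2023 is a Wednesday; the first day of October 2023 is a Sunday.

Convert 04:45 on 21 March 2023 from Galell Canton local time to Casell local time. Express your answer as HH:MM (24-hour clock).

1 September 2022 is a Thursday, so the first Sunday is September 4 and the third is September 18.
1 March 2023 is a Wednesday, so the first Saturday is March 4 and the fourth is March 25.
21 March 2023 lies within the daylight-saving period (18 September 2022 – 25 March 2023), so Galell Canton is on daylight time, UTC+00:00.
04:45 Galell Canton − 0h = 04:45 UTC.
1 February 2023 is a Wednesday, so Mondays fall on 6, 13, 20, 27; the last is February 27.
1 October 2023 is a Sunday, so the first Sunday is October 1.
At the standard offset (UTC+11:00), 04:45 UTC + 11h = 15:45 Casell standard time.
Daylight saving runs 27 February – 1 October; the standard-time date in Casell, 21 March 2023, is inside that window, so Casell is at UTC+12:00.
04:45 UTC + 12h = 16:45 Casell.

16:45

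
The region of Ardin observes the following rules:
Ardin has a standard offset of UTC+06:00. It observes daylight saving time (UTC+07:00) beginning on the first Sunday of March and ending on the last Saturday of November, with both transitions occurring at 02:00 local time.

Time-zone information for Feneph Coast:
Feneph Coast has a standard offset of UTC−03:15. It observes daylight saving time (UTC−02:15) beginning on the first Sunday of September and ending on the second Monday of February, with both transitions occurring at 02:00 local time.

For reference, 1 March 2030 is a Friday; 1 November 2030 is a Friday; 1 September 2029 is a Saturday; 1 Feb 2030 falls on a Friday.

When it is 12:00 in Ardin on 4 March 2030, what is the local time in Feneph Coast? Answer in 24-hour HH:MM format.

1 March 2030 is a Friday, so the first Sunday is March 3.
1 November 2030 is a Friday, so Saturdays fall on 2, 9, 16, 23, 30; the last is November 30.
4 March 2030 falls between 3 March and 30 November, so daylight saving is in effect and Ardin is at UTC+07:00.
12:00 Ardin − 7h = 05:00 UTC.
1 September 2029 is a Saturday, so the first Sunday is September 2.
1 February 2030 is a Friday, so the first Monday is February 4 and the second is February 11.
At the standard offset (UTC−03:15), 05:00 UTC − 3h15m = 01:45 Feneph Coast standard time.
The standard-time date in Feneph Coast, 4 March 2030, does not fall between 2 September 2029 and 11 February 2030, so daylight saving is not in effect and Feneph Coast is at UTC−03:15.
05:00 UTC − 3h15m = 01:45 Feneph Coast.

01:45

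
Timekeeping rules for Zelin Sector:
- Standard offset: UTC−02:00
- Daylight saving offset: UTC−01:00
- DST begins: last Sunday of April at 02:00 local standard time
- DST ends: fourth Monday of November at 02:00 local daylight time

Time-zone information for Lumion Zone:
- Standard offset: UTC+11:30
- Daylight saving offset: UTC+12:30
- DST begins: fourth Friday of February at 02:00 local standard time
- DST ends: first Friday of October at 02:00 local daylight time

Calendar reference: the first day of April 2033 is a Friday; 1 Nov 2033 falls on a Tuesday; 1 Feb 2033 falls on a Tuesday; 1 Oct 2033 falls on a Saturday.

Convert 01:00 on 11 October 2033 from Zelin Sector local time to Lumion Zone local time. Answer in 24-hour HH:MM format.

1 April 2033 is a Friday, so Sundays fall on 3, 10, 17, 24; the last is April 24.
1 November 2033 is a Tuesday, so the first Monday is November 7 and the fourth is November 28.
Daylight saving runs 24 April – 28 November; 11 October 2033 is inside that window, so Zelin Sector is at UTC−01:00.
01:00 Zelin Sector + 1h = 02:00 UTC.
1 February 2033 is a Tuesday, so the first Friday is February 4 and the fourth is February 25.
1 October 2033 is a Saturday, so the first Friday is October 7.
At the standard offset (UTC+11:30), 02:00 UTC + 11h30m = 13:30 Lumion Zone standard time.
The standard-time date in Lumion Zone, 11 October 2033, is outside the daylight-saving period (25 February – 7 October), so Lumion Zone is on standard time, UTC+11:30.
02:00 UTC + 11h30m = 13:30 Lumion Zone.

13:30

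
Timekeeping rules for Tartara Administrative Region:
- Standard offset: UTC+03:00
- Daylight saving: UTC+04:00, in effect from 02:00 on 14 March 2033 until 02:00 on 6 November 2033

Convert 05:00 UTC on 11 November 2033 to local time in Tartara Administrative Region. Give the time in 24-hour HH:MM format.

08:00

At the standard offset (UTC+03:00), 05:00 UTC + 3h = 08:00 Tartara Administrative Region standard time.
Daylight saving runs 14 March – 6 November; the standard-time date in Tartara Administrative Region, 11 November 2033, is outside that window, so Tartara Administrative Region is on standard time at UTC+03:00.
05:00 UTC + 3h = 08:00 local.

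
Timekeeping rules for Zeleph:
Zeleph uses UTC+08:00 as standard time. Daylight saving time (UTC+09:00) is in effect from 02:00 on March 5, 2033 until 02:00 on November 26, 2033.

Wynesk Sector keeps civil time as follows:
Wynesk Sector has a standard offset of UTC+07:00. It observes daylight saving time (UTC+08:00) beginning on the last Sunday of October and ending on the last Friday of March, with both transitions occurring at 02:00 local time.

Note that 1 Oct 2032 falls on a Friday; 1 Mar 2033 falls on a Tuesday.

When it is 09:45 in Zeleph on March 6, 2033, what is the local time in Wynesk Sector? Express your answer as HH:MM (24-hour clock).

March 6, 2033 falls between 5 March and 26 November, so daylight saving is in effect and Zeleph is at UTC+09:00.
09:45 Zeleph − 9h = 00:45 UTC.
1 October 2032 is a Friday, so Sundays fall on 3, 10, 17, 24, 31; the last is October 31.
1 March 2033 is a Tuesday, so Fridays fall on 4, 11, 18, 25; the last is March 25.
At the standard offset (UTC+07:00), 00:45 UTC + 7h = 07:45 Wynesk Sector standard time.
The standard-time date in Wynesk Sector, March 6, 2033, falls between 31 October 2032 and 25 March 2033, so daylight saving is in effect and Wynesk Sector is at UTC+08:00.
00:45 UTC + 8h = 08:45 Wynesk Sector.

08:45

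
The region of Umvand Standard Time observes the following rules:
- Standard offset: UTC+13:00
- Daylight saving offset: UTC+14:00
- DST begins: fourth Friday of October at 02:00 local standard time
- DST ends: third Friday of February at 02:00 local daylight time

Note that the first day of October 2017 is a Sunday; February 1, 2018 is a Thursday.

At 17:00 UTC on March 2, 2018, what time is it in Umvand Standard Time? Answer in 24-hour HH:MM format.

06:00

1 October 2017 is a Sunday, so the first Friday is October 6 and the fourth is October 27.
1 February 2018 is a Thursday, so the first Friday is February 2 and the third is February 16.
At the standard offset (UTC+13:00), 17:00 UTC + 13h = 06:00 Umvand Standard Time standard time (rolling into the next day, 3 March 2018).
The standard-time date in Umvand Standard Time, March 3, 2018, is outside the daylight-saving period (27 October 2017 – 16 February 2018), so Umvand Standard Time is on standard time, UTC+13:00.
17:00 UTC + 13h = 06:00 local (rolling into the next day, 3 March 2018).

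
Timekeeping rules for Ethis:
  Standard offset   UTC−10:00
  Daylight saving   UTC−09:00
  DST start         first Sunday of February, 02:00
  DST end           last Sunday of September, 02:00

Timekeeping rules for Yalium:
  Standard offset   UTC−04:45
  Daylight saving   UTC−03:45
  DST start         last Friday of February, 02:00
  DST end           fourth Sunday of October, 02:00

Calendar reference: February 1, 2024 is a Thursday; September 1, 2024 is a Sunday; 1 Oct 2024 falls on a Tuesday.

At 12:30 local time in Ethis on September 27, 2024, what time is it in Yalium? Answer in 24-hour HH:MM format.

1 February 2024 is a Thursday, so the first Sunday is February 4.
1 September 2024 is a Sunday, so Sundays fall on 1, 8, 15, 22, 29; the last is September 29.
Daylight saving runs 4 February – 29 September; September 27, 2024 is inside that window, so Ethis is at UTC−09:00.
12:30 Ethis + 9h = 21:30 UTC.
1 February 2024 is a Thursday, so Fridays fall on 2, 9, 16, 23; the last is February 23.
1 October 2024 is a Tuesday, so the first Sunday is October 6 and the fourth is October 27.
At the standard offset (UTC−04:45), 21:30 UTC − 4h45m = 16:45 Yalium standard time.
The standard-time date in Yalium, September 27, 2024, lies within the daylight-saving period (23 February – 27 October), so Yalium is on daylight time, UTC−03:45.
21:30 UTC − 3h45m = 17:45 Yalium.

17:45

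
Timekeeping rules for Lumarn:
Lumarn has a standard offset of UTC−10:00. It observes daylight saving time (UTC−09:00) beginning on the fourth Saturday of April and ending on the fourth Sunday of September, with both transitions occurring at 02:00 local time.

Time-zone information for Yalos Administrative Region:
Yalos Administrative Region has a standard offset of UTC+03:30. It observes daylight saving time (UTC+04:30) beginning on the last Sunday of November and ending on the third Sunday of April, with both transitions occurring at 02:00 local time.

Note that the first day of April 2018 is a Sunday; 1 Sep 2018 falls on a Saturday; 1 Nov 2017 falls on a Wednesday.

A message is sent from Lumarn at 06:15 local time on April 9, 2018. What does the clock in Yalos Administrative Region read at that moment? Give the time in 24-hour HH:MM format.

20:45

1 April 2018 is a Sunday, so the first Saturday is April 7 and the fourth is April 28.
1 September 2018 is a Saturday, so the first Sunday is September 2 and the fourth is September 23.
April 9, 2018 is outside the daylight-saving period (28 April – 23 September), so Lumarn is on standard time, UTC−10:00.
06:15 Lumarn + 10h = 16:15 UTC.
1 November 2017 is a Wednesday, so Sundays fall on 5, 12, 19, 26; the last is November 26.
1 April 2018 is a Sunday, so the first Sunday is April 1 and the third is April 15.
At the standard offset (UTC+03:30), 16:15 UTC + 3h30m = 19:45 Yalos Administrative Region standard time.
The standard-time date in Yalos Administrative Region, April 9, 2018, lies within the daylight-saving period (26 November 2017 – 15 April 2018), so Yalos Administrative Region is on daylight time, UTC+04:30.
16:15 UTC + 4h30m = 20:45 Yalos Administrative Region.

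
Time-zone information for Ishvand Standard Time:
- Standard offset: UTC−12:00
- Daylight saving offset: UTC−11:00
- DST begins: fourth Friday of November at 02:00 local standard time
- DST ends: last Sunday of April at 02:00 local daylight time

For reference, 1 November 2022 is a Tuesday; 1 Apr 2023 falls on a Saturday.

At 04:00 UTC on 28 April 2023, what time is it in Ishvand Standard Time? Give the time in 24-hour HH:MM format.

17:00

1 November 2022 is a Tuesday, so the first Friday is November 4 and the fourth is November 25.
1 April 2023 is a Saturday, so Sundays fall on 2, 9, 16, 23, 30; the last is April 30.
At the standard offset (UTC−12:00), 04:00 UTC − 12h = 16:00 Ishvand Standard Time standard time (rolling into the previous day, 27 April 2023).
The standard-time date in Ishvand Standard Time, 27 April 2023, falls between 25 November 2022 and 30 April 2023, so daylight saving is in effect and Ishvand Standard Time is at UTC−11:00.
04:00 UTC − 11h = 17:00 local (rolling into the previous day, 27 April 2023).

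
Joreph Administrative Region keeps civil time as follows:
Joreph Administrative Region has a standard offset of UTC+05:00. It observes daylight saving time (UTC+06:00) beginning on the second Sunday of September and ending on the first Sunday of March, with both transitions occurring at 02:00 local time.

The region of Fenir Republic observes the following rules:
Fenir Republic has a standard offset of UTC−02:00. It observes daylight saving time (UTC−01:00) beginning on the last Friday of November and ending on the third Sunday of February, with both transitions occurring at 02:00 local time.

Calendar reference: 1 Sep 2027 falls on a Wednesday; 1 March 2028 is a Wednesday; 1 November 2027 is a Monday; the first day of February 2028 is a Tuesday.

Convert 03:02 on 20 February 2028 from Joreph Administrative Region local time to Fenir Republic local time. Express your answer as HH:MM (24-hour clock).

1 September 2027 is a Wednesday, so the first Sunday is September 5 and the second is September 12.
1 March 2028 is a Wednesday, so the first Sunday is March 5.
Daylight saving runs 12 September 2027 – 5 March 2028; 20 February 2028 is inside that window, so Joreph Administrative Region is at UTC+06:00.
03:02 Joreph Administrative Region − 6h = 21:02 UTC (rolling into the previous day, 19 February 2028).
1 November 2027 is a Monday, so Fridays fall on 5, 12, 19, 26; the last is November 26.
1 February 2028 is a Tuesday, so the first Sunday is February 6 and the third is February 20.
At the standard offset (UTC−02:00), 21:02 UTC − 2h = 19:02 Fenir Republic standard time.
The standard-time date in Fenir Republic, 19 February 2028, lies within the daylight-saving period (26 November 2027 – 20 February 2028), so Fenir Republic is on daylight time, UTC−01:00.
21:02 UTC − 1h = 20:02 Fenir Republic.

20:02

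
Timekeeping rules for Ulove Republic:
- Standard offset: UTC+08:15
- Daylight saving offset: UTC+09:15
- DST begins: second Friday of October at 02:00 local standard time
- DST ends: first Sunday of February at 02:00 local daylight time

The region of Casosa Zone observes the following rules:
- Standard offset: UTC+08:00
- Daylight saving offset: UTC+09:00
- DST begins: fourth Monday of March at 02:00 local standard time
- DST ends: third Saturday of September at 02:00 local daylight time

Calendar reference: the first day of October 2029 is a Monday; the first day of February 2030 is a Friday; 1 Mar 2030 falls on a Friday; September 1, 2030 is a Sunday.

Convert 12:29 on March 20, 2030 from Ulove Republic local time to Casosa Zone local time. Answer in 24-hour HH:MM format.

1 October 2029 is a Monday, so the first Friday is October 5 and the second is October 12.
1 February 2030 is a Friday, so the first Sunday is February 3.
Daylight saving runs 12 October 2029 – 3 February 2030; March 20, 2030 is outside that window, so Ulove Republic is on standard time at UTC+08:15.
12:29 Ulove Republic − 8h15m = 04:14 UTC.
1 March 2030 is a Friday, so the first Monday is March 4 and the fourth is March 25.
1 September 2030 is a Sunday, so the first Saturday is September 7 and the third is September 21.
At the standard offset (UTC+08:00), 04:14 UTC + 8h = 12:14 Casosa Zone standard time.
The standard-time date in Casosa Zone, March 20, 2030, is outside the daylight-saving period (25 March – 21 September), so Casosa Zone is on standard time, UTC+08:00.
04:14 UTC + 8h = 12:14 Casosa Zone.

12:14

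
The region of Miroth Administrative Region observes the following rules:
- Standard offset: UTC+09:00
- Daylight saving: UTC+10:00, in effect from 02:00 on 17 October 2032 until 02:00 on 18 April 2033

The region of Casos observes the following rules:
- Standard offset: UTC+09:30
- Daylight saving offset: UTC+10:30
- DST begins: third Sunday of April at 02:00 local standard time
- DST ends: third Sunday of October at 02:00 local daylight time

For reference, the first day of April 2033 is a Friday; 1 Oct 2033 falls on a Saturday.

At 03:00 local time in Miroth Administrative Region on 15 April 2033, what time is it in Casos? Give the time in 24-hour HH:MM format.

Daylight saving runs 17 October 2032 – 18 April 2033; 15 April 2033 is inside that window, so Miroth Administrative Region is at UTC+10:00.
03:00 Miroth Administrative Region − 10h = 17:00 UTC (rolling into the previous day, 14 April 2033).
1 April 2033 is a Friday, so the first Sunday is April 3 and the third is April 17.
1 October 2033 is a Saturday, so the first Sunday is October 2 and the third is October 16.
At the standard offset (UTC+09:30), 17:00 UTC + 9h30m = 02:30 Casos standard time (rolling into the next day, 15 April 2033).
The standard-time date in Casos, 15 April 2033, is outside the daylight-saving period (17 April – 16 October), so Casos is on standard time, UTC+09:30.
17:00 UTC + 9h30m = 02:30 Casos (rolling into the next day, 15 April 2033).

02:30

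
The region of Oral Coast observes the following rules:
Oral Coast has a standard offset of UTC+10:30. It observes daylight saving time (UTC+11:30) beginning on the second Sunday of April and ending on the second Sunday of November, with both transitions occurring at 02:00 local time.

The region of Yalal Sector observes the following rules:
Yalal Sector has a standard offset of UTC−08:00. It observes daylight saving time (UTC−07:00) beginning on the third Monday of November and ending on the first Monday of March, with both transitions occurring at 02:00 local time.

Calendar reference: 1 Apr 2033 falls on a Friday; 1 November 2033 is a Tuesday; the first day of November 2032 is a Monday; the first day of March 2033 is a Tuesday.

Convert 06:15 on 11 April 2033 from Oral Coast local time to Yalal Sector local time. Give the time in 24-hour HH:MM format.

10:45

1 April 2033 is a Friday, so the first Sunday is April 3 and the second is April 10.
1 November 2033 is a Tuesday, so the first Sunday is November 6 and the second is November 13.
11 April 2033 lies within the daylight-saving period (10 April – 13 November), so Oral Coast is on daylight time, UTC+11:30.
06:15 Oral Coast − 11h30m = 18:45 UTC (rolling into the previous day, 10 April 2033).
1 November 2032 is a Monday, so the first Monday is November 1 and the third is November 15.
1 March 2033 is a Tuesday, so the first Monday is March 7.
At the standard offset (UTC−08:00), 18:45 UTC − 8h = 10:45 Yalal Sector standard time.
The standard-time date in Yalal Sector, 10 April 2033, is outside the daylight-saving period (15 November 2032 – 7 March 2033), so Yalal Sector is on standard time, UTC−08:00.
18:45 UTC − 8h = 10:45 Yalal Sector.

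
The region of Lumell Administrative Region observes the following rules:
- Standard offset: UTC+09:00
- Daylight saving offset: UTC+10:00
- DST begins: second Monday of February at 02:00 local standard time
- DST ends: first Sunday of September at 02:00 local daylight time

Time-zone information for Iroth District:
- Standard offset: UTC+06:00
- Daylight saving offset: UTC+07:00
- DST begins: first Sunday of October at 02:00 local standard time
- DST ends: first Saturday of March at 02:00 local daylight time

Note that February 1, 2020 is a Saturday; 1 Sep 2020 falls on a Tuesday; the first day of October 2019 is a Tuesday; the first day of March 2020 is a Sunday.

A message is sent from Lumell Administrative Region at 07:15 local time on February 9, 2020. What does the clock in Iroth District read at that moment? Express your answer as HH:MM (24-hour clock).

1 February 2020 is a Saturday, so the first Monday is February 3 and the second is February 10.
1 September 2020 is a Tuesday, so the first Sunday is September 6.
February 9, 2020 is outside the daylight-saving period (10 February – 6 September), so Lumell Administrative Region is on standard time, UTC+09:00.
07:15 Lumell Administrative Region − 9h = 22:15 UTC (rolling into the previous day, 8 February 2020).
1 October 2019 is a Tuesday, so the first Sunday is October 6.
1 March 2020 is a Sunday, so the first Saturday is March 7.
At the standard offset (UTC+06:00), 22:15 UTC + 6h = 04:15 Iroth District standard time (rolling into the next day, 9 February 2020).
The standard-time date in Iroth District, February 9, 2020, lies within the daylight-saving period (6 October 2019 – 7 March 2020), so Iroth District is on daylight time, UTC+07:00.
22:15 UTC + 7h = 05:15 Iroth District (rolling into the next day, 9 February 2020).

05:15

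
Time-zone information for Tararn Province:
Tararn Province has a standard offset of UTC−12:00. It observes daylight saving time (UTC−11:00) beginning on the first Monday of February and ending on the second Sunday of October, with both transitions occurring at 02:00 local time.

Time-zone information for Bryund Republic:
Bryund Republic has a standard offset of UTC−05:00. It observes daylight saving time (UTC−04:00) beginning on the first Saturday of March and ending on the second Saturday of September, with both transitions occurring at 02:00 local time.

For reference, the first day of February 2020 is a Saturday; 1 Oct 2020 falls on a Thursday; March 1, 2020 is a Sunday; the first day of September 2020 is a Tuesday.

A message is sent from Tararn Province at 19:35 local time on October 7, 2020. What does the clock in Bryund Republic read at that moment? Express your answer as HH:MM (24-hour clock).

1 February 2020 is a Saturday, so the first Monday is February 3.
1 October 2020 is a Thursday, so the first Sunday is October 4 and the second is October 11.
October 7, 2020 falls between 3 February and 11 October, so daylight saving is in effect and Tararn Province is at UTC−11:00.
19:35 Tararn Province + 11h = 06:35 UTC (rolling into the next day, 8 October 2020).
1 March 2020 is a Sunday, so the first Saturday is March 7.
1 September 2020 is a Tuesday, so the first Saturday is September 5 and the second is September 12.
At the standard offset (UTC−05:00), 06:35 UTC − 5h = 01:35 Bryund Republic standard time.
The standard-time date in Bryund Republic, October 8, 2020, is outside the daylight-saving period (7 March – 12 September), so Bryund Republic is on standard time, UTC−05:00.
06:35 UTC − 5h = 01:35 Bryund Republic.

01:35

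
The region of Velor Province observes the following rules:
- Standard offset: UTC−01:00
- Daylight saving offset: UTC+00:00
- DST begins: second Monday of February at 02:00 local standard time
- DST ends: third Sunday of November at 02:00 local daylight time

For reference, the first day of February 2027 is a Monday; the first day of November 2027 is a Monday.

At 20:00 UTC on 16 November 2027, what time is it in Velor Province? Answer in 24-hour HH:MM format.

20:00

1 February 2027 is a Monday, so the first Monday is February 1 and the second is February 8.
1 November 2027 is a Monday, so the first Sunday is November 7 and the third is November 21.
At the standard offset (UTC−01:00), 20:00 UTC − 1h = 19:00 Velor Province standard time.
The standard-time date in Velor Province, 16 November 2027, falls between 8 February and 21 November, so daylight saving is in effect and Velor Province is at UTC+00:00.
20:00 UTC + 0h = 20:00 local.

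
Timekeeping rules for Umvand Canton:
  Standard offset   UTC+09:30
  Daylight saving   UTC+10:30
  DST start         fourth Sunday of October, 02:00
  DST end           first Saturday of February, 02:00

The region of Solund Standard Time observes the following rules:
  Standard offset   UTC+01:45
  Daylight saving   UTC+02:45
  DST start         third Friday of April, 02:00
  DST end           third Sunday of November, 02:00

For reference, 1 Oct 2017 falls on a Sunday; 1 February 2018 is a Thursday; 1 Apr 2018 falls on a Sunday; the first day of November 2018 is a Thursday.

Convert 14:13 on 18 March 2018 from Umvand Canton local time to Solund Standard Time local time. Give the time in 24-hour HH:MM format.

1 October 2017 is a Sunday, so the first Sunday is October 1 and the fourth is October 22.
1 February 2018 is a Thursday, so the first Saturday is February 3.
18 March 2018 is outside the daylight-saving period (22 October 2017 – 3 February 2018), so Umvand Canton is on standard time, UTC+09:30.
14:13 Umvand Canton − 9h30m = 04:43 UTC.
1 April 2018 is a Sunday, so the first Friday is April 6 and the third is April 20.
1 November 2018 is a Thursday, so the first Sunday is November 4 and the third is November 18.
At the standard offset (UTC+01:45), 04:43 UTC + 1h45m = 06:28 Solund Standard Time standard time.
Daylight saving runs 20 April – 18 November; the standard-time date in Solund Standard Time, 18 March 2018, is outside that window, so Solund Standard Time is on standard time at UTC+01:45.
04:43 UTC + 1h45m = 06:28 Solund Standard Time.

06:28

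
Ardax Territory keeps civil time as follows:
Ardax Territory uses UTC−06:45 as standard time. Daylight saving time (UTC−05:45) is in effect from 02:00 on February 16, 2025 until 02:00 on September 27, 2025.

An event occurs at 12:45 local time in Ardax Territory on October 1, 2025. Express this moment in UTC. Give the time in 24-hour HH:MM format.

19:30

October 1, 2025 is outside the daylight-saving period (16 February – 27 September), so Ardax Territory is on standard time, UTC−06:45.
12:45 local + 6h45m = 19:30 UTC.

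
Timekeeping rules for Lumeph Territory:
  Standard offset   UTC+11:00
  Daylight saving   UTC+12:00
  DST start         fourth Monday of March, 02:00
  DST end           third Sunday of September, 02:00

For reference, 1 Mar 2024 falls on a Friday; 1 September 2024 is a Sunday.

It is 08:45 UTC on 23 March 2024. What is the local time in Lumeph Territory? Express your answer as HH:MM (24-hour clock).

1 March 2024 is a Friday, so the first Monday is March 4 and the fourth is March 25.
1 September 2024 is a Sunday, so the first Sunday is September 1 and the third is September 15.
At the standard offset (UTC+11:00), 08:45 UTC + 11h = 19:45 Lumeph Territory standard time.
The standard-time date in Lumeph Territory, 23 March 2024, is outside the daylight-saving period (25 March – 15 September), so Lumeph Territory is on standard time, UTC+11:00.
08:45 UTC + 11h = 19:45 local.

19:45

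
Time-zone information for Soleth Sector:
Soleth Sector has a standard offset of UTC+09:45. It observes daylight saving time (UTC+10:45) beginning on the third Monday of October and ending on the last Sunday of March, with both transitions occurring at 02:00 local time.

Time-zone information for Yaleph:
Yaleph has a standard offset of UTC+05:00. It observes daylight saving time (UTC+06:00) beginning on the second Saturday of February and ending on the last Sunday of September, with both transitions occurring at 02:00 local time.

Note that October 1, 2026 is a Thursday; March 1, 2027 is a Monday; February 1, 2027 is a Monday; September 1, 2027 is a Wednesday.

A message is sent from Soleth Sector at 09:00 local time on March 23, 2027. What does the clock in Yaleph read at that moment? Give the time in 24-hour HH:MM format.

04:15

1 October 2026 is a Thursday, so the first Monday is October 5 and the third is October 19.
1 March 2027 is a Monday, so Sundays fall on 7, 14, 21, 28; the last is March 28.
March 23, 2027 falls between 19 October 2026 and 28 March 2027, so daylight saving is in effect and Soleth Sector is at UTC+10:45.
09:00 Soleth Sector − 10h45m = 22:15 UTC (rolling into the previous day, 22 March 2027).
1 February 2027 is a Monday, so the first Saturday is February 6 and the second is February 13.
1 September 2027 is a Wednesday, so Sundays fall on 5, 12, 19, 26; the last is September 26.
At the standard offset (UTC+05:00), 22:15 UTC + 5h = 03:15 Yaleph standard time (rolling into the next day, 23 March 2027).
The standard-time date in Yaleph, March 23, 2027, falls between 13 February and 26 September, so daylight saving is in effect and Yaleph is at UTC+06:00.
22:15 UTC + 6h = 04:15 Yaleph (rolling into the next day, 23 March 2027).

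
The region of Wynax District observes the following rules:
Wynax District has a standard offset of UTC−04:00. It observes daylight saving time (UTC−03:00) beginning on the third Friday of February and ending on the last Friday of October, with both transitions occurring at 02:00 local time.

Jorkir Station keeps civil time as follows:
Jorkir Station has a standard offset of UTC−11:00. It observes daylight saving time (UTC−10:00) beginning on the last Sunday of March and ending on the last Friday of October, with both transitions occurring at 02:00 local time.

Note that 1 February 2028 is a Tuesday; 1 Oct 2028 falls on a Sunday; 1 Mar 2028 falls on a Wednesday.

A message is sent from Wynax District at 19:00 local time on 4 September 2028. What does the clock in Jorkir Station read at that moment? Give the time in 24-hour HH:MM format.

1 February 2028 is a Tuesday, so the first Friday is February 4 and the third is February 18.
1 October 2028 is a Sunday, so Fridays fall on 6, 13, 20, 27; the last is October 27.
Daylight saving runs 18 February – 27 October; 4 September 2028 is inside that window, so Wynax District is at UTC−03:00.
19:00 Wynax District + 3h = 22:00 UTC.
1 March 2028 is a Wednesday, so Sundays fall on 5, 12, 19, 26; the last is March 26.
1 October 2028 is a Sunday, so Fridays fall on 6, 13, 20, 27; the last is October 27.
At the standard offset (UTC−11:00), 22:00 UTC − 11h = 11:00 Jorkir Station standard time.
Daylight saving runs 26 March – 27 October; the standard-time date in Jorkir Station, 4 September 2028, is inside that window, so Jorkir Station is at UTC−10:00.
22:00 UTC − 10h = 12:00 Jorkir Station.

12:00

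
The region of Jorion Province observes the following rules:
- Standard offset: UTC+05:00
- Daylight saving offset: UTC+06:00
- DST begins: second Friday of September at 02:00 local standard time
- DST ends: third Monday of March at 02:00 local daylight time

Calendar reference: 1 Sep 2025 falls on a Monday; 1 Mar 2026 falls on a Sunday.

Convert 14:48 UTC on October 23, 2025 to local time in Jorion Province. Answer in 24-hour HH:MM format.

1 September 2025 is a Monday, so the first Friday is September 5 and the second is September 12.
1 March 2026 is a Sunday, so the first Monday is March 2 and the third is March 16.
At the standard offset (UTC+05:00), 14:48 UTC + 5h = 19:48 Jorion Province standard time.
The standard-time date in Jorion Province, October 23, 2025, falls between 12 September 2025 and 16 March 2026, so daylight saving is in effect and Jorion Province is at UTC+06:00.
14:48 UTC + 6h = 20:48 local.

20:48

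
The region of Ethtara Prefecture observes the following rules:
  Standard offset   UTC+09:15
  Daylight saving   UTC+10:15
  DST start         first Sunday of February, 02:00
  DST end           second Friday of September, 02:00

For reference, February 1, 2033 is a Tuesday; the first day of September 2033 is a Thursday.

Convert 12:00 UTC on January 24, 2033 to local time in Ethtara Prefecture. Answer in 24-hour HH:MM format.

21:15

1 February 2033 is a Tuesday, so the first Sunday is February 6.
1 September 2033 is a Thursday, so the first Friday is September 2 and the second is September 9.
At the standard offset (UTC+09:15), 12:00 UTC + 9h15m = 21:15 Ethtara Prefecture standard time.
Daylight saving runs 6 February – 9 September; the standard-time date in Ethtara Prefecture, January 24, 2033, is outside that window, so Ethtara Prefecture is on standard time at UTC+09:15.
12:00 UTC + 9h15m = 21:15 local.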